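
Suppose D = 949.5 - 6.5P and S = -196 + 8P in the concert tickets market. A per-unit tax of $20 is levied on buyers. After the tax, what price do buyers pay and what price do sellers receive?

Pre-tax equilibrium: P* = 79, Q* = 436.
Tax on buyers shifts demand to D = 949.5 − 6.5(P + 20) = 819.5 - 6.5P.
819.5 - 6.5P = -196 + 8P gives seller price Ps = 2031/29; buyers pay Pb = 2031/29 + 20 = 2611/29.
New quantity: Q = 949.5 − 6.5(2611/29) = 10564/29.

Buyers pay 2611/29, sellers receive 2031/29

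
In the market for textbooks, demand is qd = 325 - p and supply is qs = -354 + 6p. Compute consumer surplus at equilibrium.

Consumer surplus = 25992

Equilibrium: 325 - p = -354 + 6p gives p* = 97, q* = 228.
Demand choke price (qd = 0): p = 325.
CS = ½(325 − 97)(228) = 25992.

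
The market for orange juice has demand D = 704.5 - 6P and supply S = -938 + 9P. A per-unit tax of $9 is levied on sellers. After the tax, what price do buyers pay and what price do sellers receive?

Pre-tax equilibrium: P* = 109.5, Q* = 47.5.
Tax on sellers shifts supply to S = -938 + 9(P − 9) = -1019 + 9P.
704.5 - 6P = -1019 + 9P gives buyer price Pb = 114.9; sellers receive Ps = 114.9 − 9 = 105.9.
New quantity: Q = 704.5 − 6(114.9) = 15.1.

Buyers pay $114.9, sellers receive $105.9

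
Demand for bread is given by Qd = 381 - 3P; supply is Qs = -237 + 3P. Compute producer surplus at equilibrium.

Equilibrium: 381 - 3P = -237 + 3P gives P* = 103, Q* = 72.
Supply starts at P = 79 (where Qs = 0).
PS = ½(103 − 79)(72) = 864.

Producer surplus = 864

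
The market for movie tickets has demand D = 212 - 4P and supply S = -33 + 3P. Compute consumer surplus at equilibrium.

Consumer surplus = 648

Equilibrium: 212 - 4P = -33 + 3P gives P* = 35, Q* = 72.
Demand choke price (D = 0): P = 53.
CS = ½(53 − 35)(72) = 648.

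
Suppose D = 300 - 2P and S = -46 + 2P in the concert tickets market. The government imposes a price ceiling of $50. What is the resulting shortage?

Shortage = 146

Equilibrium price would be P* = 86.5, so the ceiling at 50 binds.
At P = 50: D = 300 − 2(50) = 200, S = -46 + 2(50) = 54.
Shortage = 200 − 54 = 146.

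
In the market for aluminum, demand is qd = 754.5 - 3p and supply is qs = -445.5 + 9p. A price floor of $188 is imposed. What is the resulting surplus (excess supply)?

Surplus = 1056

Equilibrium price would be p* = 100, so the floor at 188 binds.
At p = 188: qd = 190.5, qs = 1246.5.
Surplus = 1246.5 − 190.5 = 1056.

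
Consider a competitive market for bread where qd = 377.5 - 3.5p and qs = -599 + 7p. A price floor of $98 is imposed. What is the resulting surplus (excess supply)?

Equilibrium price would be p* = 93, so the floor at 98 binds.
At p = 98: qd = 34.5, qs = 87.
Surplus = 87 − 34.5 = 52.5.

Surplus = 52.5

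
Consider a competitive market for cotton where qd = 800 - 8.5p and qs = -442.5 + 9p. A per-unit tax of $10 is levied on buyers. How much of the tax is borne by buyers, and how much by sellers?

Pre-tax equilibrium: p* = 71, q* = 196.5.
Tax on buyers shifts demand to qd = 800 − 8.5(p + 10) = 715 - 8.5p.
715 - 8.5p = -442.5 + 9p gives seller price ps = 463/7; buyers pay pb = 463/7 + 10 = 533/7.
New quantity: q = 800 − 8.5(533/7) = 2139/14.
Buyer burden = 533/7 − 71 = 36/7; seller burden = 71 − 463/7 = 34/7.

Buyers bear 36/7, sellers bear 34/7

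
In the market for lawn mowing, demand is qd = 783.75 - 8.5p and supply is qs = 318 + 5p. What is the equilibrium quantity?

Set qd = qs: 783.75 - 8.5p = 318 + 5p.
465.75 = 13.5p, so p* = 34.5.
q* = 783.75 − 8.5(34.5) = 490.5.

q* = 490.5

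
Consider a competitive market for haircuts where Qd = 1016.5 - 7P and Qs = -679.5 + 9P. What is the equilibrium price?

Set Qd = Qs: 1016.5 - 7P = -679.5 + 9P.
1696 = 16P, so P* = 106.
Q* = 1016.5 − 7(106) = 274.5.

P* = 106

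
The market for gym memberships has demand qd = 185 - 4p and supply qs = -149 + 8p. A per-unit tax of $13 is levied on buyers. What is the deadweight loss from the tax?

Deadweight loss = 676/3

Pre-tax equilibrium: p* = 167/6, q* = 221/3.
Tax on buyers shifts demand to qd = 185 − 4(p + 13) = 133 - 4p.
133 - 4p = -149 + 8p gives seller price ps = 23.5; buyers pay pb = 23.5 + 13 = 36.5.
New quantity: q = 185 − 4(36.5) = 39.
DWL = ½ × 13 × (221/3 − 39) = 676/3.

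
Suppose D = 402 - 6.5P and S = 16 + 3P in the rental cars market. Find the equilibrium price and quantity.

Set D = S: 402 - 6.5P = 16 + 3P.
386 = 9.5P, so P* = 772/19.
Q* = 402 − 6.5(772/19) = 2620/19.

P* = 772/19, Q* = 2620/19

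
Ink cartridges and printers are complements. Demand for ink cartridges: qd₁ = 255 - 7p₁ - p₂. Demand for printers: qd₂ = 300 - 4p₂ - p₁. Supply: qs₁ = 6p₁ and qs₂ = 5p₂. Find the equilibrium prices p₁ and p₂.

p₁ = 1995/116, p₂ = 3645/116

Market 1: 255 - 7p₁ - p₂ = 6p₁ → 13p₁ + p₂ = 255.
Market 2: 9p₂ + p₁ = 300.
Eliminating p₂: 9×(1) − 1×(2) gives 116p₁ = 1995, so p₁ = 1995/116.
Back-substitute into (2): p₂ = (300 − 1×1995/116) / 9 = 3645/116.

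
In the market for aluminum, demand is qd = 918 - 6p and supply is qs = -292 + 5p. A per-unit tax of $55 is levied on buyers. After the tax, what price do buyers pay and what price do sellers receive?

Pre-tax equilibrium: p* = 110, q* = 258.
Tax on buyers shifts demand to qd = 918 − 6(p + 55) = 588 - 6p.
588 - 6p = -292 + 5p gives seller price ps = 80; buyers pay pb = 80 + 55 = 135.
New quantity: q = 918 − 6(135) = 108.

Buyers pay $135, sellers receive $80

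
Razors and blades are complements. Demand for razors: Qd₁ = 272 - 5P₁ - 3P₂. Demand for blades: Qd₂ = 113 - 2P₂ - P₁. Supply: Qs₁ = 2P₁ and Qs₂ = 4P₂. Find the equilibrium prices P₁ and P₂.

P₁ = 431/13, P₂ = 173/13

Market 1: 272 - 5P₁ - 3P₂ = 2P₁ → 7P₁ + 3P₂ = 272.
Market 2: 6P₂ + P₁ = 113.
Eliminating P₂: 6×(1) − 3×(2) gives 39P₁ = 1293, so P₁ = 431/13.
Back-substitute into (2): P₂ = (113 − 1×431/13) / 6 = 173/13.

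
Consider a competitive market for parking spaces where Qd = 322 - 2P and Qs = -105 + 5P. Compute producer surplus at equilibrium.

Equilibrium: 322 - 2P = -105 + 5P gives P* = 61, Q* = 200.
Supply starts at P = 21 (where Qs = 0).
PS = ½(61 − 21)(200) = 4000.

Producer surplus = 4000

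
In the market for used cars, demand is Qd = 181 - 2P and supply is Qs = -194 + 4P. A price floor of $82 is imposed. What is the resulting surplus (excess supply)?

Surplus = 117

Equilibrium price would be P* = 62.5, so the floor at 82 binds.
At P = 82: Qd = 17, Qs = 134.
Surplus = 134 − 17 = 117.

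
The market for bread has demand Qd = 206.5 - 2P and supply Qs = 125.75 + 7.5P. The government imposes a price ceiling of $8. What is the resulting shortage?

Shortage = 4.75

Equilibrium price would be P* = 8.5, so the ceiling at 8 binds.
At P = 8: Qd = 206.5 − 2(8) = 190.5, Qs = 125.75 + 7.5(8) = 185.75.
Shortage = 190.5 − 185.75 = 4.75.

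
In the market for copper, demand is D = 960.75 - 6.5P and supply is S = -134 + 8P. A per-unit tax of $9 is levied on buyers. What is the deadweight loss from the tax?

Deadweight loss = 4212/29

Pre-tax equilibrium: P* = 75.5, Q* = 470.
Tax on buyers shifts demand to D = 960.75 − 6.5(P + 9) = 902.25 - 6.5P.
902.25 - 6.5P = -134 + 8P gives seller price Ps = 4145/58; buyers pay Pb = 4145/58 + 9 = 4667/58.
New quantity: Q = 960.75 − 6.5(4667/58) = 12694/29.
DWL = ½ × 9 × (470 − 12694/29) = 4212/29.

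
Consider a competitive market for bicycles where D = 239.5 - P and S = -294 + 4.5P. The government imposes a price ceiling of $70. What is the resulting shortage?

Equilibrium price would be P* = 97, so the ceiling at 70 binds.
At P = 70: D = 239.5 − 1(70) = 169.5, S = -294 + 4.5(70) = 21.
Shortage = 169.5 − 21 = 148.5.

Shortage = 148.5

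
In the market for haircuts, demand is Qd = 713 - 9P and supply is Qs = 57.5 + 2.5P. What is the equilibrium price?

P* = 57

Set Qd = Qs: 713 - 9P = 57.5 + 2.5P.
655.5 = 11.5P, so P* = 57.
Q* = 713 − 9(57) = 200.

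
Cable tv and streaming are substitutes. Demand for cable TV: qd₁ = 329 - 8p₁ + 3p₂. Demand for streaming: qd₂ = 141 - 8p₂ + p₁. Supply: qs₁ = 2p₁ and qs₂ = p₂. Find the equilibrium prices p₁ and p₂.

Market 1: 329 - 8p₁ + 3p₂ = 2p₁ → 10p₁ - 3p₂ = 329.
Market 2: 9p₂ - p₁ = 141.
Eliminating p₂: 9×(1) + 3×(2) gives 87p₁ = 3384, so p₁ = 1128/29.
Back-substitute into (2): p₂ = (141 + 1×1128/29) / 9 = 1739/87.

p₁ = 1128/29, p₂ = 1739/87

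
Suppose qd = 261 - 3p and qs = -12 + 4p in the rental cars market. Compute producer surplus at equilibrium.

Equilibrium: 261 - 3p = -12 + 4p gives p* = 39, q* = 144.
Supply starts at p = 3 (where qs = 0).
PS = ½(39 − 3)(144) = 2592.

Producer surplus = 2592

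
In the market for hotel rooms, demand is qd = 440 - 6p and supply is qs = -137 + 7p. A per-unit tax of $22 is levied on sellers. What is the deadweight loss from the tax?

Pre-tax equilibrium: p* = 577/13, q* = 2258/13.
Tax on sellers shifts supply to qs = -137 + 7(p − 22) = -291 + 7p.
440 - 6p = -291 + 7p gives buyer price pb = 731/13; sellers receive ps = 731/13 − 22 = 445/13.
New quantity: q = 440 − 6(731/13) = 1334/13.
DWL = ½ × 22 × (2258/13 − 1334/13) = 10164/13.

Deadweight loss = 10164/13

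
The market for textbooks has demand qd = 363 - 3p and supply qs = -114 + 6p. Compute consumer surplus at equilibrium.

Equilibrium: 363 - 3p = -114 + 6p gives p* = 53, q* = 204.
Demand choke price (qd = 0): p = 121.
CS = ½(121 − 53)(204) = 6936.

Consumer surplus = 6936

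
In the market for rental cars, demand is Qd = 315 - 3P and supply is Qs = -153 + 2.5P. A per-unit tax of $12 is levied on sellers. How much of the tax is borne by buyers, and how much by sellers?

Buyers bear 60/11, sellers bear 72/11

Pre-tax equilibrium: P* = 936/11, Q* = 657/11.
Tax on sellers shifts supply to Qs = -153 + 2.5(P − 12) = -183 + 2.5P.
315 - 3P = -183 + 2.5P gives buyer price Pb = 996/11; sellers receive Ps = 996/11 − 12 = 864/11.
New quantity: Q = 315 − 3(996/11) = 477/11.
Buyer burden = 996/11 − 936/11 = 60/11; seller burden = 936/11 − 864/11 = 72/11.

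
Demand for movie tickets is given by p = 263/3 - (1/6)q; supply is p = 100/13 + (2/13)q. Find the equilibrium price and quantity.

Set the two price expressions equal: 263/3 - (1/6)q = 100/13 + (2/13)q.
3119/39 = (25/78)q, so q* = 249.52.
p* = 263/3 − (1/6)(249.52) = 46.08.

p* = 46.08, q* = 249.52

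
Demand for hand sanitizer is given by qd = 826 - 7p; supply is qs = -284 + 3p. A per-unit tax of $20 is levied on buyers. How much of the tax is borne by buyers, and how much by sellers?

Pre-tax equilibrium: p* = 111, q* = 49.
Tax on buyers shifts demand to qd = 826 − 7(p + 20) = 686 - 7p.
686 - 7p = -284 + 3p gives seller price ps = 97; buyers pay pb = 97 + 20 = 117.
New quantity: q = 826 − 7(117) = 7.
Buyer burden = 117 − 111 = 6; seller burden = 111 − 97 = 14.

Buyers bear $6, sellers bear $14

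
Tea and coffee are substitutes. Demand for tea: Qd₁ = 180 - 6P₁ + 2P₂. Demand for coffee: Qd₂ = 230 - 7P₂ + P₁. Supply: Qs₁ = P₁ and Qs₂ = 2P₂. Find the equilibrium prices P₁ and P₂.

P₁ = 2080/61, P₂ = 1790/61

Market 1: 180 - 6P₁ + 2P₂ = P₁ → 7P₁ - 2P₂ = 180.
Market 2: 9P₂ - P₁ = 230.
Eliminating P₂: 9×(1) + 2×(2) gives 61P₁ = 2080, so P₁ = 2080/61.
Back-substitute into (2): P₂ = (230 + 1×2080/61) / 9 = 1790/61.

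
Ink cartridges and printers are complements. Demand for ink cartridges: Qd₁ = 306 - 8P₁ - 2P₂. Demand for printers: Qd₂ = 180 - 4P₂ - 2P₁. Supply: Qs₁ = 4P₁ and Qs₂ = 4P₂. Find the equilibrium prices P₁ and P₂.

P₁ = 522/23, P₂ = 387/23

Market 1: 306 - 8P₁ - 2P₂ = 4P₁ → 12P₁ + 2P₂ = 306.
Market 2: 8P₂ + 2P₁ = 180.
Eliminating P₂: 8×(1) − 2×(2) gives 92P₁ = 2088, so P₁ = 522/23.
Back-substitute into (2): P₂ = (180 − 2×522/23) / 8 = 387/23.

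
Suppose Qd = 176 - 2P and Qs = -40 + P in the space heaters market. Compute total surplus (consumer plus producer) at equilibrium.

Equilibrium: 176 - 2P = -40 + P gives P* = 72, Q* = 32.
Demand choke price: P = 88; supply starts at P = 40.
CS = ½(88 − 72)(32) = 256; PS = ½(72 − 40)(32) = 512.

Total surplus = 768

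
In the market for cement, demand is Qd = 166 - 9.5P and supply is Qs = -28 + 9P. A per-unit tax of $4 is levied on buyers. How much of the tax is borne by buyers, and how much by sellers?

Pre-tax equilibrium: P* = 388/37, Q* = 2456/37.
Tax on buyers shifts demand to Qd = 166 − 9.5(P + 4) = 128 - 9.5P.
128 - 9.5P = -28 + 9P gives seller price Ps = 312/37; buyers pay Pb = 312/37 + 4 = 460/37.
New quantity: Q = 166 − 9.5(460/37) = 1772/37.
Buyer burden = 460/37 − 388/37 = 72/37; seller burden = 388/37 − 312/37 = 76/37.

Buyers bear 72/37, sellers bear 76/37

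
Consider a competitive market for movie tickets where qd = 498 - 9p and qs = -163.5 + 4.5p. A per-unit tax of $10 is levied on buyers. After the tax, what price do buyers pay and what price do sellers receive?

Buyers pay 157/3, sellers receive 127/3

Pre-tax equilibrium: p* = 49, q* = 57.
Tax on buyers shifts demand to qd = 498 − 9(p + 10) = 408 - 9p.
408 - 9p = -163.5 + 4.5p gives seller price ps = 127/3; buyers pay pb = 127/3 + 10 = 157/3.
New quantity: q = 498 − 9(157/3) = 27.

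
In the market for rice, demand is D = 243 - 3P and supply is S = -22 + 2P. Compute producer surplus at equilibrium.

Equilibrium: 243 - 3P = -22 + 2P gives P* = 53, Q* = 84.
Supply starts at P = 11 (where S = 0).
PS = ½(53 − 11)(84) = 1764.

Producer surplus = 1764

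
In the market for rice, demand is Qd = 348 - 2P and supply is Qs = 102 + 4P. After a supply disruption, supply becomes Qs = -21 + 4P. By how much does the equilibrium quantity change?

ΔQ = -41

Original equilibrium: P* = 41, Q* = 266.
New equilibrium: 348 - 2P = -21 + 4P, so 369 = 6P and P' = 61.5; Q' = 348 − 2(61.5) = 225.
Change in quantity: 225 − 266 = -41.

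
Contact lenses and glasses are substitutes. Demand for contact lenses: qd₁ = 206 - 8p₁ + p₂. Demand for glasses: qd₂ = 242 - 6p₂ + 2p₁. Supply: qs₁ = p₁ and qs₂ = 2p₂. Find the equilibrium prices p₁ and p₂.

p₁ = 27, p₂ = 37

Market 1: 206 - 8p₁ + p₂ = p₁ → 9p₁ - p₂ = 206.
Market 2: 8p₂ - 2p₁ = 242.
Eliminating p₂: 8×(1) + 1×(2) gives 70p₁ = 1890, so p₁ = 27.
Back-substitute into (2): p₂ = (242 + 2×27) / 8 = 37.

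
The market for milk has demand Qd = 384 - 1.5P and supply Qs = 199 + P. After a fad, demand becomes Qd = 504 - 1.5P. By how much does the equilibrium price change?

ΔP = 48

Original equilibrium: P* = 74, Q* = 273.
New equilibrium: 504 - 1.5P = 199 + P, so 305 = 2.5P and P' = 122; Q' = 504 − 1.5(122) = 321.
Change in price: 122 − 74 = 48.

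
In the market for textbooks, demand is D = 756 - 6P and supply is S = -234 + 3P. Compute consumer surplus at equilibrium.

Consumer surplus = 768

Equilibrium: 756 - 6P = -234 + 3P gives P* = 110, Q* = 96.
Demand choke price (D = 0): P = 126.
CS = ½(126 − 110)(96) = 768.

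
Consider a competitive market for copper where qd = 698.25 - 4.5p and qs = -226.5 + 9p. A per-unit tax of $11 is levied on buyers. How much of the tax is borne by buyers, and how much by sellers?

Buyers bear 22/3, sellers bear 11/3

Pre-tax equilibrium: p* = 68.5, q* = 390.
Tax on buyers shifts demand to qd = 698.25 − 4.5(p + 11) = 648.75 - 4.5p.
648.75 - 4.5p = -226.5 + 9p gives seller price ps = 389/6; buyers pay pb = 389/6 + 11 = 455/6.
New quantity: q = 698.25 − 4.5(455/6) = 357.
Buyer burden = 455/6 − 68.5 = 22/3; seller burden = 68.5 − 389/6 = 11/3.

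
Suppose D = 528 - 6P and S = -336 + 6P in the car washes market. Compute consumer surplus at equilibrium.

Consumer surplus = 768

Equilibrium: 528 - 6P = -336 + 6P gives P* = 72, Q* = 96.
Demand choke price (D = 0): P = 88.
CS = ½(88 − 72)(96) = 768.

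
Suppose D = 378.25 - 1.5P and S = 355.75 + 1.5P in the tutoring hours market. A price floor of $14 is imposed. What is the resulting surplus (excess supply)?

Equilibrium price would be P* = 7.5, so the floor at 14 binds.
At P = 14: D = 357.25, S = 376.75.
Surplus = 376.75 − 357.25 = 19.5.

Surplus = 19.5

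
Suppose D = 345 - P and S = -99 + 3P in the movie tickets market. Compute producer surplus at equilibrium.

Equilibrium: 345 - P = -99 + 3P gives P* = 111, Q* = 234.
Supply starts at P = 33 (where S = 0).
PS = ½(111 − 33)(234) = 9126.

Producer surplus = 9126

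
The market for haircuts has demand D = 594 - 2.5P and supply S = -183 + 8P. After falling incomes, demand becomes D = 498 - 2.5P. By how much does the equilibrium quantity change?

Original equilibrium: P* = 74, Q* = 409.
New equilibrium: 498 - 2.5P = -183 + 8P, so 681 = 10.5P and P' = 454/7; Q' = 498 − 2.5(454/7) = 2351/7.
Change in quantity: 2351/7 − 409 = -512/7.

ΔQ = -512/7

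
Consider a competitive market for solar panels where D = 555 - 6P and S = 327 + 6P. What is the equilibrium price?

Set D = S: 555 - 6P = 327 + 6P.
228 = 12P, so P* = 19.
Q* = 555 − 6(19) = 441.

P* = 19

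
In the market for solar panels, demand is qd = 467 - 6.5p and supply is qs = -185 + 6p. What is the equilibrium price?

Set qd = qs: 467 - 6.5p = -185 + 6p.
652 = 12.5p, so p* = 52.16.
q* = 467 − 6.5(52.16) = 127.96.

p* = 52.16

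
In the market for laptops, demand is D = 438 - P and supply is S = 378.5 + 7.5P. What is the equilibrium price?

P* = 7

Set D = S: 438 - P = 378.5 + 7.5P.
59.5 = 8.5P, so P* = 7.
Q* = 438 − 1(7) = 431.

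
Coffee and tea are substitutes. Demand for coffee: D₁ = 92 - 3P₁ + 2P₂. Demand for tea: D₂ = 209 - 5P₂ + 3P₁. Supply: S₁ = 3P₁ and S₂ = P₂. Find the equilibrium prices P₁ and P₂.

Market 1: 92 - 3P₁ + 2P₂ = 3P₁ → 6P₁ - 2P₂ = 92.
Market 2: 6P₂ - 3P₁ = 209.
Eliminating P₂: 6×(1) + 2×(2) gives 30P₁ = 970, so P₁ = 97/3.
Back-substitute into (2): P₂ = (209 + 3×97/3) / 6 = 51.

P₁ = 97/3, P₂ = 51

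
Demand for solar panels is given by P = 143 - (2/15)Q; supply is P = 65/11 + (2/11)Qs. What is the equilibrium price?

Set the two price expressions equal: 143 - (2/15)Q = 65/11 + (2/11)Q.
1508/11 = (52/165)Q, so Q* = 435.
P* = 143 − (2/15)(435) = 85.

P* = 85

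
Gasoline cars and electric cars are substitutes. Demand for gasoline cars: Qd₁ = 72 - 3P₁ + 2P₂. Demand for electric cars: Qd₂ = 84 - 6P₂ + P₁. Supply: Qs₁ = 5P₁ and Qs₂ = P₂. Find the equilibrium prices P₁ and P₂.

Market 1: 72 - 3P₁ + 2P₂ = 5P₁ → 8P₁ - 2P₂ = 72.
Market 2: 7P₂ - P₁ = 84.
Eliminating P₂: 7×(1) + 2×(2) gives 54P₁ = 672, so P₁ = 112/9.
Back-substitute into (2): P₂ = (84 + 1×112/9) / 7 = 124/9.

P₁ = 112/9, P₂ = 124/9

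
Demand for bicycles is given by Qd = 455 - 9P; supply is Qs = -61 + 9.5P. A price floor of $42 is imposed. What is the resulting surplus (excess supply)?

Surplus = 261

Equilibrium price would be P* = 1032/37, so the floor at 42 binds.
At P = 42: Qd = 77, Qs = 338.
Surplus = 338 − 77 = 261.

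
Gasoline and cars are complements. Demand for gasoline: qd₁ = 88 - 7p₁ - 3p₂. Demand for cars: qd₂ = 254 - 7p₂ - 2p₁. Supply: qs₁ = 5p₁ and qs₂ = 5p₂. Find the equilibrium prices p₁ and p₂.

Market 1: 88 - 7p₁ - 3p₂ = 5p₁ → 12p₁ + 3p₂ = 88.
Market 2: 12p₂ + 2p₁ = 254.
Eliminating p₂: 12×(1) − 3×(2) gives 138p₁ = 294, so p₁ = 49/23.
Back-substitute into (2): p₂ = (254 − 2×49/23) / 12 = 1436/69.

p₁ = 49/23, p₂ = 1436/69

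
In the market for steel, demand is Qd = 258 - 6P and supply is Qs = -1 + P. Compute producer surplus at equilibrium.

Producer surplus = 648

Equilibrium: 258 - 6P = -1 + P gives P* = 37, Q* = 36.
Supply starts at P = 1 (where Qs = 0).
PS = ½(37 − 1)(36) = 648.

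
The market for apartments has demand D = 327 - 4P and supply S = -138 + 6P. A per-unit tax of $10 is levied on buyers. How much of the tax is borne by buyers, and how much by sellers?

Buyers bear $6, sellers bear $4

Pre-tax equilibrium: P* = 46.5, Q* = 141.
Tax on buyers shifts demand to D = 327 − 4(P + 10) = 287 - 4P.
287 - 4P = -138 + 6P gives seller price Ps = 42.5; buyers pay Pb = 42.5 + 10 = 52.5.
New quantity: Q = 327 − 4(52.5) = 117.
Buyer burden = 52.5 − 46.5 = 6; seller burden = 46.5 − 42.5 = 4.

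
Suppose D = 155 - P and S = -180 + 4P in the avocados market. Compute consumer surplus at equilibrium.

Equilibrium: 155 - P = -180 + 4P gives P* = 67, Q* = 88.
Demand choke price (D = 0): P = 155.
CS = ½(155 − 67)(88) = 3872.

Consumer surplus = 3872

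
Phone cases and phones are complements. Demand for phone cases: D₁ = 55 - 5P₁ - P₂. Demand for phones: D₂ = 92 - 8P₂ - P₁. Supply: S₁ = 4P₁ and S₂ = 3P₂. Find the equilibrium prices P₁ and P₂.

P₁ = 513/98, P₂ = 773/98

Market 1: 55 - 5P₁ - P₂ = 4P₁ → 9P₁ + P₂ = 55.
Market 2: 11P₂ + P₁ = 92.
Eliminating P₂: 11×(1) − 1×(2) gives 98P₁ = 513, so P₁ = 513/98.
Back-substitute into (2): P₂ = (92 − 1×513/98) / 11 = 773/98.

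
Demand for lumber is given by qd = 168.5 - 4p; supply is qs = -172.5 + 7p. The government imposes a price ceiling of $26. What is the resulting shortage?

Shortage = 55

Equilibrium price would be p* = 31, so the ceiling at 26 binds.
At p = 26: qd = 168.5 − 4(26) = 64.5, qs = -172.5 + 7(26) = 9.5.
Shortage = 64.5 − 9.5 = 55.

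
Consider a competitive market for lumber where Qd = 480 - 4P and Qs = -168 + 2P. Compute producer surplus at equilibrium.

Equilibrium: 480 - 4P = -168 + 2P gives P* = 108, Q* = 48.
Supply starts at P = 84 (where Qs = 0).
PS = ½(108 − 84)(48) = 576.

Producer surplus = 576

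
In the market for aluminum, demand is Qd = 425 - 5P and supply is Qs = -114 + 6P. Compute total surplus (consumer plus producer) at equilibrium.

Equilibrium: 425 - 5P = -114 + 6P gives P* = 49, Q* = 180.
Demand choke price: P = 85; supply starts at P = 19.
CS = ½(85 − 49)(180) = 3240; PS = ½(49 − 19)(180) = 2700.

Total surplus = 5940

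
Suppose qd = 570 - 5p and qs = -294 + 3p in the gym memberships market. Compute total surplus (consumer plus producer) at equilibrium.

Total surplus = 240

Equilibrium: 570 - 5p = -294 + 3p gives p* = 108, q* = 30.
Demand choke price: p = 114; supply starts at p = 98.
CS = ½(114 − 108)(30) = 90; PS = ½(108 − 98)(30) = 150.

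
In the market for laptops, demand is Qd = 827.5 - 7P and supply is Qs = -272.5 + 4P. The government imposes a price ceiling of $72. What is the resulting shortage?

Shortage = 308

Equilibrium price would be P* = 100, so the ceiling at 72 binds.
At P = 72: Qd = 827.5 − 7(72) = 323.5, Qs = -272.5 + 4(72) = 15.5.
Shortage = 323.5 − 15.5 = 308.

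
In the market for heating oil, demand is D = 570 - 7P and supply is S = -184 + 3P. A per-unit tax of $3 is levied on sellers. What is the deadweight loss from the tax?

Deadweight loss = 9.45

Pre-tax equilibrium: P* = 75.4, Q* = 42.2.
Tax on sellers shifts supply to S = -184 + 3(P − 3) = -193 + 3P.
570 - 7P = -193 + 3P gives buyer price Pb = 76.3; sellers receive Ps = 76.3 − 3 = 73.3.
New quantity: Q = 570 − 7(76.3) = 35.9.
DWL = ½ × 3 × (42.2 − 35.9) = 9.45.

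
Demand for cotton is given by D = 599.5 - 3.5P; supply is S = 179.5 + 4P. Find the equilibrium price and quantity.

P* = 56, Q* = 403.5

Set D = S: 599.5 - 3.5P = 179.5 + 4P.
420 = 7.5P, so P* = 56.
Q* = 599.5 − 3.5(56) = 403.5.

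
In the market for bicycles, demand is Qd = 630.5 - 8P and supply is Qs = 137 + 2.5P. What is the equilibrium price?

P* = 47

Set Qd = Qs: 630.5 - 8P = 137 + 2.5P.
493.5 = 10.5P, so P* = 47.
Q* = 630.5 − 8(47) = 254.5.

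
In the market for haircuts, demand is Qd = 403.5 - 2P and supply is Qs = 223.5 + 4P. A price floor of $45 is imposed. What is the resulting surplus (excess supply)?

Equilibrium price would be P* = 30, so the floor at 45 binds.
At P = 45: Qd = 313.5, Qs = 403.5.
Surplus = 403.5 − 313.5 = 90.

Surplus = 90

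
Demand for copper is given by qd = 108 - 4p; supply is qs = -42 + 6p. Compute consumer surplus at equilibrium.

Consumer surplus = 288

Equilibrium: 108 - 4p = -42 + 6p gives p* = 15, q* = 48.
Demand choke price (qd = 0): p = 27.
CS = ½(27 − 15)(48) = 288.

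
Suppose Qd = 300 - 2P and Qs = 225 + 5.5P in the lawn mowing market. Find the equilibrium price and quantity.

P* = 10, Q* = 280

Set Qd = Qs: 300 - 2P = 225 + 5.5P.
75 = 7.5P, so P* = 10.
Q* = 300 − 2(10) = 280.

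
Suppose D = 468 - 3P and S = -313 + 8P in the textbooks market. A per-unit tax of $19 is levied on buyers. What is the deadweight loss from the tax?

Pre-tax equilibrium: P* = 71, Q* = 255.
Tax on buyers shifts demand to D = 468 − 3(P + 19) = 411 - 3P.
411 - 3P = -313 + 8P gives seller price Ps = 724/11; buyers pay Pb = 724/11 + 19 = 933/11.
New quantity: Q = 468 − 3(933/11) = 2349/11.
DWL = ½ × 19 × (255 − 2349/11) = 4332/11.

Deadweight loss = 4332/11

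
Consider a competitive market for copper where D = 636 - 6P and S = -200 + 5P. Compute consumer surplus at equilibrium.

Equilibrium: 636 - 6P = -200 + 5P gives P* = 76, Q* = 180.
Demand choke price (D = 0): P = 106.
CS = ½(106 − 76)(180) = 2700.

Consumer surplus = 2700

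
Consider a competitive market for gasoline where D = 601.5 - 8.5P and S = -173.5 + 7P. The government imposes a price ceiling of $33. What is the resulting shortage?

Shortage = 263.5

Equilibrium price would be P* = 50, so the ceiling at 33 binds.
At P = 33: D = 601.5 − 8.5(33) = 321, S = -173.5 + 7(33) = 57.5.
Shortage = 321 − 57.5 = 263.5.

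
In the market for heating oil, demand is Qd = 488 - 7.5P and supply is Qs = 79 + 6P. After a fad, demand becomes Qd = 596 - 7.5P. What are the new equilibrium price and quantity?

Original equilibrium: P* = 818/27, Q* = 2347/9.
New equilibrium: 596 - 7.5P = 79 + 6P, so 517 = 13.5P and P' = 1034/27; Q' = 596 − 7.5(1034/27) = 2779/9.

P' = 1034/27, Q' = 2779/9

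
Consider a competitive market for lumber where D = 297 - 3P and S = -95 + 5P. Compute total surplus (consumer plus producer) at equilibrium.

Equilibrium: 297 - 3P = -95 + 5P gives P* = 49, Q* = 150.
Demand choke price: P = 99; supply starts at P = 19.
CS = ½(99 − 49)(150) = 3750; PS = ½(49 − 19)(150) = 2250.

Total surplus = 6000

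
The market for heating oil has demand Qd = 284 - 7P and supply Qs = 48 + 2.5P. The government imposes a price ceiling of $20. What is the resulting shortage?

Equilibrium price would be P* = 472/19, so the ceiling at 20 binds.
At P = 20: Qd = 284 − 7(20) = 144, Qs = 48 + 2.5(20) = 98.
Shortage = 144 − 98 = 46.

Shortage = 46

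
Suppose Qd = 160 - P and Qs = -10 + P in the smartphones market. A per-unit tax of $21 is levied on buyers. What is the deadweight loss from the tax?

Pre-tax equilibrium: P* = 85, Q* = 75.
Tax on buyers shifts demand to Qd = 160 − 1(P + 21) = 139 - P.
139 - P = -10 + P gives seller price Ps = 74.5; buyers pay Pb = 74.5 + 21 = 95.5.
New quantity: Q = 160 − 1(95.5) = 64.5.
DWL = ½ × 21 × (75 − 64.5) = 110.25.

Deadweight loss = 110.25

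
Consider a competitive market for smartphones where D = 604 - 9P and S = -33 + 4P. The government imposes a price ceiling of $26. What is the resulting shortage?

Shortage = 299

Equilibrium price would be P* = 49, so the ceiling at 26 binds.
At P = 26: D = 604 − 9(26) = 370, S = -33 + 4(26) = 71.
Shortage = 370 − 71 = 299.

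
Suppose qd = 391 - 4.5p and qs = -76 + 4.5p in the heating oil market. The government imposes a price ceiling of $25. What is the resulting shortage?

Equilibrium price would be p* = 467/9, so the ceiling at 25 binds.
At p = 25: qd = 391 − 4.5(25) = 278.5, qs = -76 + 4.5(25) = 36.5.
Shortage = 278.5 − 36.5 = 242.

Shortage = 242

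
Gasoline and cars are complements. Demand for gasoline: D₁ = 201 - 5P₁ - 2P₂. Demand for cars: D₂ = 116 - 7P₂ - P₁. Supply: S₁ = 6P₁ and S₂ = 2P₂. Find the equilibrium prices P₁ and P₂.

P₁ = 1577/97, P₂ = 1075/97

Market 1: 201 - 5P₁ - 2P₂ = 6P₁ → 11P₁ + 2P₂ = 201.
Market 2: 9P₂ + P₁ = 116.
Eliminating P₂: 9×(1) − 2×(2) gives 97P₁ = 1577, so P₁ = 1577/97.
Back-substitute into (2): P₂ = (116 − 1×1577/97) / 9 = 1075/97.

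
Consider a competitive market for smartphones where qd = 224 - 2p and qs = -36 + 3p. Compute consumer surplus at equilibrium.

Consumer surplus = 3600

Equilibrium: 224 - 2p = -36 + 3p gives p* = 52, q* = 120.
Demand choke price (qd = 0): p = 112.
CS = ½(112 − 52)(120) = 3600.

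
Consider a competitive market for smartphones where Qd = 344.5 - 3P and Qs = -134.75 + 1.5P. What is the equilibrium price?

Set Qd = Qs: 344.5 - 3P = -134.75 + 1.5P.
479.25 = 4.5P, so P* = 106.5.
Q* = 344.5 − 3(106.5) = 25.

P* = 106.5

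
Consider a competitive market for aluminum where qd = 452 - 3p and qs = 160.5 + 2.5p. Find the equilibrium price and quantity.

Set qd = qs: 452 - 3p = 160.5 + 2.5p.
291.5 = 5.5p, so p* = 53.
q* = 452 − 3(53) = 293.

p* = 53, q* = 293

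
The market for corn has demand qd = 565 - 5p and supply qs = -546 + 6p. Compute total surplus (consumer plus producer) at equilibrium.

Equilibrium: 565 - 5p = -546 + 6p gives p* = 101, q* = 60.
Demand choke price: p = 113; supply starts at p = 91.
CS = ½(113 − 101)(60) = 360; PS = ½(101 − 91)(60) = 300.

Total surplus = 660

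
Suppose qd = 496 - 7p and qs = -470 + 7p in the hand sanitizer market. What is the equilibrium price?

p* = 69

Set qd = qs: 496 - 7p = -470 + 7p.
966 = 14p, so p* = 69.
q* = 496 − 7(69) = 13.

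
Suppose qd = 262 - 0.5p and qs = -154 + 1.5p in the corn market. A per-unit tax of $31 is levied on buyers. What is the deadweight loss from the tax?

Deadweight loss = 180.1875

Pre-tax equilibrium: p* = 208, q* = 158.
Tax on buyers shifts demand to qd = 262 − 0.5(p + 31) = 246.5 - 0.5p.
246.5 - 0.5p = -154 + 1.5p gives seller price ps = 200.25; buyers pay pb = 200.25 + 31 = 231.25.
New quantity: q = 262 − 0.5(231.25) = 146.375.
DWL = ½ × 31 × (158 − 146.375) = 180.1875.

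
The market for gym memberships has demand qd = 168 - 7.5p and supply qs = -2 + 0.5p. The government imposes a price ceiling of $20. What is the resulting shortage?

Equilibrium price would be p* = 21.25, so the ceiling at 20 binds.
At p = 20: qd = 168 − 7.5(20) = 18, qs = -2 + 0.5(20) = 8.
Shortage = 18 − 8 = 10.

Shortage = 10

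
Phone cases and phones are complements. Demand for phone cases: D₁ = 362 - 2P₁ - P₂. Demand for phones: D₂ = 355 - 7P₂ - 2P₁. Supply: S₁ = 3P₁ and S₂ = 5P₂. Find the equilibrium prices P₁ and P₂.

P₁ = 3989/58, P₂ = 1051/58

Market 1: 362 - 2P₁ - P₂ = 3P₁ → 5P₁ + P₂ = 362.
Market 2: 12P₂ + 2P₁ = 355.
Eliminating P₂: 12×(1) − 1×(2) gives 58P₁ = 3989, so P₁ = 3989/58.
Back-substitute into (2): P₂ = (355 − 2×3989/58) / 12 = 1051/58.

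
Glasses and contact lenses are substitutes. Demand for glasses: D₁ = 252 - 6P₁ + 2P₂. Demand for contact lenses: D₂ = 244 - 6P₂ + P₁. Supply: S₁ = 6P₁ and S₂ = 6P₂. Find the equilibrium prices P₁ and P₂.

Market 1: 252 - 6P₁ + 2P₂ = 6P₁ → 12P₁ - 2P₂ = 252.
Market 2: 12P₂ - P₁ = 244.
Eliminating P₂: 12×(1) + 2×(2) gives 142P₁ = 3512, so P₁ = 1756/71.
Back-substitute into (2): P₂ = (244 + 1×1756/71) / 12 = 1590/71.

P₁ = 1756/71, P₂ = 1590/71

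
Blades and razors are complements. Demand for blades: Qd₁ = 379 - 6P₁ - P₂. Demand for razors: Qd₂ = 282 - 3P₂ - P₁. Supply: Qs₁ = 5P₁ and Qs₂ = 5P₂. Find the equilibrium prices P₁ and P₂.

Market 1: 379 - 6P₁ - P₂ = 5P₁ → 11P₁ + P₂ = 379.
Market 2: 8P₂ + P₁ = 282.
Eliminating P₂: 8×(1) − 1×(2) gives 87P₁ = 2750, so P₁ = 2750/87.
Back-substitute into (2): P₂ = (282 − 1×2750/87) / 8 = 2723/87.

P₁ = 2750/87, P₂ = 2723/87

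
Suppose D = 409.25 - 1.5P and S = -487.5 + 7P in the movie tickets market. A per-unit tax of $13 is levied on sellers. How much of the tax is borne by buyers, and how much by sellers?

Pre-tax equilibrium: P* = 105.5, Q* = 251.
Tax on sellers shifts supply to S = -487.5 + 7(P − 13) = -578.5 + 7P.
409.25 - 1.5P = -578.5 + 7P gives buyer price Pb = 3951/34; sellers receive Ps = 3951/34 − 13 = 3509/34.
New quantity: Q = 409.25 − 1.5(3951/34) = 3994/17.
Buyer burden = 3951/34 − 105.5 = 182/17; seller burden = 105.5 − 3509/34 = 39/17.

Buyers bear 182/17, sellers bear 39/17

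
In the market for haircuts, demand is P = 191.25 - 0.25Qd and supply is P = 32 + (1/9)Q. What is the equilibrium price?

Set the two price expressions equal: 191.25 - 0.25Q = 32 + (1/9)Q.
159.25 = (13/36)Q, so Q* = 441.
P* = 191.25 − (0.25)(441) = 81.

P* = 81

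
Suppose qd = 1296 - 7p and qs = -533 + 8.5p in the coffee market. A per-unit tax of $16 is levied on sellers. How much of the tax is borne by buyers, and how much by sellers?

Pre-tax equilibrium: p* = 118, q* = 470.
Tax on sellers shifts supply to qs = -533 + 8.5(p − 16) = -669 + 8.5p.
1296 - 7p = -669 + 8.5p gives buyer price pb = 3930/31; sellers receive ps = 3930/31 − 16 = 3434/31.
New quantity: q = 1296 − 7(3930/31) = 12666/31.
Buyer burden = 3930/31 − 118 = 272/31; seller burden = 118 − 3434/31 = 224/31.

Buyers bear 272/31, sellers bear 224/31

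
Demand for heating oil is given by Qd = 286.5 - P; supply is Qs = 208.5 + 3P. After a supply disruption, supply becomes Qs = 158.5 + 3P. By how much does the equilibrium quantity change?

ΔQ = -12.5

Original equilibrium: P* = 19.5, Q* = 267.
New equilibrium: 286.5 - P = 158.5 + 3P, so 128 = 4P and P' = 32; Q' = 286.5 − 1(32) = 254.5.
Change in quantity: 254.5 − 267 = -12.5.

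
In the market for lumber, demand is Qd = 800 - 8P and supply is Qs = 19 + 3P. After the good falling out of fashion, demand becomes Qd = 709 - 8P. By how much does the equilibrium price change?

ΔP = -91/11

Original equilibrium: P* = 71, Q* = 232.
New equilibrium: 709 - 8P = 19 + 3P, so 690 = 11P and P' = 690/11; Q' = 709 − 8(690/11) = 2279/11.
Change in price: 690/11 − 71 = -91/11.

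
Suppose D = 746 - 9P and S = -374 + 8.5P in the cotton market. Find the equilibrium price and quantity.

Set D = S: 746 - 9P = -374 + 8.5P.
1120 = 17.5P, so P* = 64.
Q* = 746 − 9(64) = 170.

P* = 64, Q* = 170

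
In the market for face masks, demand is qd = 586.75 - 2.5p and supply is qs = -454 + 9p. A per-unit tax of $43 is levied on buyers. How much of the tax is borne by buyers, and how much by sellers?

Buyers bear 774/23, sellers bear 215/23

Pre-tax equilibrium: p* = 90.5, q* = 360.5.
Tax on buyers shifts demand to qd = 586.75 − 2.5(p + 43) = 479.25 - 2.5p.
479.25 - 2.5p = -454 + 9p gives seller price ps = 3733/46; buyers pay pb = 3733/46 + 43 = 5711/46.
New quantity: q = 586.75 − 2.5(5711/46) = 12713/46.
Buyer burden = 5711/46 − 90.5 = 774/23; seller burden = 90.5 − 3733/46 = 215/23.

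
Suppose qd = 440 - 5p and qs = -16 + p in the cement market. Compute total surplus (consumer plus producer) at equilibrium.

Equilibrium: 440 - 5p = -16 + p gives p* = 76, q* = 60.
Demand choke price: p = 88; supply starts at p = 16.
CS = ½(88 − 76)(60) = 360; PS = ½(76 − 16)(60) = 1800.

Total surplus = 2160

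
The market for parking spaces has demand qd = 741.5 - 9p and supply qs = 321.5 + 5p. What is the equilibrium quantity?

Set qd = qs: 741.5 - 9p = 321.5 + 5p.
420 = 14p, so p* = 30.
q* = 741.5 − 9(30) = 471.5.

q* = 471.5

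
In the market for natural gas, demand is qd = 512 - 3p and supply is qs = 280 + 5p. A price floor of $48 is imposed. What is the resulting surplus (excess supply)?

Equilibrium price would be p* = 29, so the floor at 48 binds.
At p = 48: qd = 368, qs = 520.
Surplus = 520 − 368 = 152.

Surplus = 152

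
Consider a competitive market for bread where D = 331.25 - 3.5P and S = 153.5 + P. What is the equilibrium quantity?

Q* = 193

Set D = S: 331.25 - 3.5P = 153.5 + P.
177.75 = 4.5P, so P* = 39.5.
Q* = 331.25 − 3.5(39.5) = 193.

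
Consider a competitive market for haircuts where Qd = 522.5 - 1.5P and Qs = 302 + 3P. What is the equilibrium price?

Set Qd = Qs: 522.5 - 1.5P = 302 + 3P.
220.5 = 4.5P, so P* = 49.
Q* = 522.5 − 1.5(49) = 449.

P* = 49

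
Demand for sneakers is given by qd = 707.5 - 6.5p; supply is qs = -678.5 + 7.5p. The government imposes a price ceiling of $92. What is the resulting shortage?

Equilibrium price would be p* = 99, so the ceiling at 92 binds.
At p = 92: qd = 707.5 − 6.5(92) = 109.5, qs = -678.5 + 7.5(92) = 11.5.
Shortage = 109.5 − 11.5 = 98.

Shortage = 98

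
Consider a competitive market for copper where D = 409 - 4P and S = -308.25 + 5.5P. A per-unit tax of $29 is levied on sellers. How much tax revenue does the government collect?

Tax revenue = 21953/19

Pre-tax equilibrium: P* = 75.5, Q* = 107.
Tax on sellers shifts supply to S = -308.25 + 5.5(P − 29) = -467.75 + 5.5P.
409 - 4P = -467.75 + 5.5P gives buyer price Pb = 3507/38; sellers receive Ps = 3507/38 − 29 = 2405/38.
New quantity: Q = 409 − 4(3507/38) = 757/19.
Revenue = 29 × 757/19 = 21953/19.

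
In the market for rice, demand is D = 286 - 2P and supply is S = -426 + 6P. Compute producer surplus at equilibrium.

Equilibrium: 286 - 2P = -426 + 6P gives P* = 89, Q* = 108.
Supply starts at P = 71 (where S = 0).
PS = ½(89 − 71)(108) = 972.

Producer surplus = 972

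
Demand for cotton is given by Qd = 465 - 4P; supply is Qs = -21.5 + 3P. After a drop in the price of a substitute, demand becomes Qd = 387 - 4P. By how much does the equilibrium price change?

Original equilibrium: P* = 69.5, Q* = 187.
New equilibrium: 387 - 4P = -21.5 + 3P, so 408.5 = 7P and P' = 817/14; Q' = 387 − 4(817/14) = 1075/7.
Change in price: 817/14 − 69.5 = -78/7.

ΔP = -78/7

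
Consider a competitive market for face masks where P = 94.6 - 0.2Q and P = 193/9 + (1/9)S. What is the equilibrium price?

Set the two price expressions equal: 94.6 - 0.2Q = 193/9 + (1/9)Q.
3292/45 = (14/45)Q, so Q* = 1646/7.
P* = 94.6 − (0.2)(1646/7) = 333/7.

P* = 333/7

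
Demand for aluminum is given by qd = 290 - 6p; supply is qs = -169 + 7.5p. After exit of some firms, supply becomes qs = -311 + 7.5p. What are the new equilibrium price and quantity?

Original equilibrium: p* = 34, q* = 86.
New equilibrium: 290 - 6p = -311 + 7.5p, so 601 = 13.5p and p' = 1202/27; q' = 290 − 6(1202/27) = 206/9.

p' = 1202/27, q' = 206/9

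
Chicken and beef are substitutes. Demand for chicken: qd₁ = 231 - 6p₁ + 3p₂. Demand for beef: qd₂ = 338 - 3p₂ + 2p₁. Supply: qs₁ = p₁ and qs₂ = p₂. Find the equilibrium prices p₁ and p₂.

Market 1: 231 - 6p₁ + 3p₂ = p₁ → 7p₁ - 3p₂ = 231.
Market 2: 4p₂ - 2p₁ = 338.
Eliminating p₂: 4×(1) + 3×(2) gives 22p₁ = 1938, so p₁ = 969/11.
Back-substitute into (2): p₂ = (338 + 2×969/11) / 4 = 1414/11.

p₁ = 969/11, p₂ = 1414/11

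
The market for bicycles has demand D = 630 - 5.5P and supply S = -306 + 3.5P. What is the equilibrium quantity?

Q* = 58

Set D = S: 630 - 5.5P = -306 + 3.5P.
936 = 9P, so P* = 104.
Q* = 630 − 5.5(104) = 58.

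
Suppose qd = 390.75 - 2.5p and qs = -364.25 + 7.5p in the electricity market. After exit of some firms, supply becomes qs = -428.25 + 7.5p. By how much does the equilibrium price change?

Original equilibrium: p* = 75.5, q* = 202.
New equilibrium: 390.75 - 2.5p = -428.25 + 7.5p, so 819 = 10p and p' = 81.9; q' = 390.75 − 2.5(81.9) = 186.
Change in price: 81.9 − 75.5 = 6.4.

Δp = 6.4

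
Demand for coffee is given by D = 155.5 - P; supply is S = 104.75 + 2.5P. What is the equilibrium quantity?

Set D = S: 155.5 - P = 104.75 + 2.5P.
50.75 = 3.5P, so P* = 14.5.
Q* = 155.5 − 1(14.5) = 141.

Q* = 141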